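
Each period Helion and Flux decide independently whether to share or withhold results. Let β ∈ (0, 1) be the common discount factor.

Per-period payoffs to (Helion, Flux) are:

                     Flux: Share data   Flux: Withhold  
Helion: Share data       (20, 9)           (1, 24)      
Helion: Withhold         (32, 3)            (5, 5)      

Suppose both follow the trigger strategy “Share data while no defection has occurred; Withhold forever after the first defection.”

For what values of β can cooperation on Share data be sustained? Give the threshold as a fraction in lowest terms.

15/19

For Helion: deviation gain 32−20 = 12, per-period punishment loss 20−5 = 15. IC gives β ≥ 12/27 = 4/9.
For Flux: gain 15, loss 4 per period, so β ≥ 15/19.
The tighter constraint is Flux's, so cooperation needs β ≥ 15/19.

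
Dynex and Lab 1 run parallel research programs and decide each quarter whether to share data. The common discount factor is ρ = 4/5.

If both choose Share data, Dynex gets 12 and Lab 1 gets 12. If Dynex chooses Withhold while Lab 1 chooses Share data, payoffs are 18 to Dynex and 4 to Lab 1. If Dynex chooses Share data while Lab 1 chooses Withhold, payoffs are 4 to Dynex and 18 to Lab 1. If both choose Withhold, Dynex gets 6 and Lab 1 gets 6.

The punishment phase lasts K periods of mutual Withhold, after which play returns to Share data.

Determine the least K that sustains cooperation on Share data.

2

No profitable deviation requires (12−6)(ρ+…+ρ^K) ≥ 18−12, i.e. ρ+…+ρ^K ≥ 1 ≈ 1.0000.
With ρ = 4/5, the partial sums are K=1: 0.8000, K=2: 1.4400.
K = 2 is the first length at which the sum reaches 1.0000.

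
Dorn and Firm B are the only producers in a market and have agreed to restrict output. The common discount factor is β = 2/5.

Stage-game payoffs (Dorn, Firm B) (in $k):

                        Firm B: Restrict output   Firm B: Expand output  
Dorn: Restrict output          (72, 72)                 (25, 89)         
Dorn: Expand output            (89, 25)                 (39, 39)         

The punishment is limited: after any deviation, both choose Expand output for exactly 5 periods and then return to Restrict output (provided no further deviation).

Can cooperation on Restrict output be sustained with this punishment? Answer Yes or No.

A one-shot deviation gives 89 now, then 39 for 5 periods, then back to 72.
Gain from deviating: (89−72) today; loss: (72−39) in each of the next 5 periods.
No-deviation condition: (72−39)(β+…+β^5) ≥ 89−72, i.e. β+…+β^5 ≥ 17/33.
At β = 2/5: β+…+β^5 = 0.6598 ≥ 0.5152.
So cooperation is sustainable.

Yes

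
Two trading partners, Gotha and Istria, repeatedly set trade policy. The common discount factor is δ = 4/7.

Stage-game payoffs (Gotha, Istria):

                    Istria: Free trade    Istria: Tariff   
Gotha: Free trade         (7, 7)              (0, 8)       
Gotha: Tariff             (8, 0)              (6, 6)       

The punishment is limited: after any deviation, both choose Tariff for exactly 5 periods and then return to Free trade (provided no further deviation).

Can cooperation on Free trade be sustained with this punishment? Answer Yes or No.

Yes

Comparing payoff streams over the 6 periods until play realigns: cooperate → 7(1+δ+…+δ^5); deviate → 8 + 6(δ+…+δ^5).
Cooperation is sustained iff (7−6)(δ+…+δ^5) ≥ 8−7.
δ+…+δ^5 = 4/7·(1−(4/7)^5)/(1−4/7) = 1.2521, and (8−7)/(7−6) = 1.0000.
1.2521 ≥ 1.0000, so cooperation is sustainable.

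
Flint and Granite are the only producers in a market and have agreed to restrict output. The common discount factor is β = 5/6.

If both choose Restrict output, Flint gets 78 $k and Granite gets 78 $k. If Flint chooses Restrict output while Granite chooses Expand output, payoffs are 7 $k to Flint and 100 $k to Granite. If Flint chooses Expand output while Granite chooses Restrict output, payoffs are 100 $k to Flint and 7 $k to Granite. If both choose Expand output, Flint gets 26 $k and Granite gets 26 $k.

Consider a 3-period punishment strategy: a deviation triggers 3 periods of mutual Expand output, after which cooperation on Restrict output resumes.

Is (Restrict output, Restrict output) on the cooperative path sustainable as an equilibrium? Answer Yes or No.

IC: β+…+β^3 ≥ (100−78)/(78−26) = 11/26.
At β = 5/6: partial sum = 2.1065 ≥ 0.4231. Cooperation sustainable.

Yes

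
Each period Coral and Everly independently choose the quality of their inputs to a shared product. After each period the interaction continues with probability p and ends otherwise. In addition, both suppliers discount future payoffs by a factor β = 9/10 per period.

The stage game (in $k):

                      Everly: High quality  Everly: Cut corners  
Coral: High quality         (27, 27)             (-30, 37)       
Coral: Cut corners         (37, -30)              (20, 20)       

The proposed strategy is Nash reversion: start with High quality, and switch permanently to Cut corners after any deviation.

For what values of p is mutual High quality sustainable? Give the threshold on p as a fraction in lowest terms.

Expected continuation weight on next period's payoff is β·p = 9/10·p, which plays the role of the discount factor.
Cooperation requires 9/10·p ≥ (37−27)/(37−20) = 10/17, hence p ≥ 100/153.

100/153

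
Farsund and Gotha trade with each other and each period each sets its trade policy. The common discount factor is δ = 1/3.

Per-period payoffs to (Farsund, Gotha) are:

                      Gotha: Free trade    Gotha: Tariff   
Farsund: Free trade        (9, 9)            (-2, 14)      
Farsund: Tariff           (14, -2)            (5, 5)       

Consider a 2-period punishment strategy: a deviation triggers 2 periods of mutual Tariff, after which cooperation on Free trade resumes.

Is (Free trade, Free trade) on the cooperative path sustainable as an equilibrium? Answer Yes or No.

IC: δ+…+δ^2 ≥ (14−9)/(9−5) = 5/4.
At δ = 1/3: partial sum = 0.4444 < 1.2500. Cooperation not sustainable.

No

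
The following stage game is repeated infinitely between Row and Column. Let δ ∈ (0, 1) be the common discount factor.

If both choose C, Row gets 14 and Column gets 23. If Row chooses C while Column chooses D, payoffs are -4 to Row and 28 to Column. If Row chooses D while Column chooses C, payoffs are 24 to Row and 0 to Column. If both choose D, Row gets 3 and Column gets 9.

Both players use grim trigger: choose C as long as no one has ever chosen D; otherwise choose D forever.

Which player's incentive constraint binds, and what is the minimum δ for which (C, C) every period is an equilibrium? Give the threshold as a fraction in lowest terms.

Row: cooperation gives 14 each period; deviation gives 24 once then 3 forever.
  14/(1−δ) ≥ 24 + 3δ/(1−δ) ⇒ δ ≥ 10/21.
Column: cooperation gives 23 each period; deviation gives 28 once then 9 forever.
  δ ≥ 5/19.
Both must hold, so the binding constraint is Row's: δ ≥ 10/21.

Row; δ ≥ 10/21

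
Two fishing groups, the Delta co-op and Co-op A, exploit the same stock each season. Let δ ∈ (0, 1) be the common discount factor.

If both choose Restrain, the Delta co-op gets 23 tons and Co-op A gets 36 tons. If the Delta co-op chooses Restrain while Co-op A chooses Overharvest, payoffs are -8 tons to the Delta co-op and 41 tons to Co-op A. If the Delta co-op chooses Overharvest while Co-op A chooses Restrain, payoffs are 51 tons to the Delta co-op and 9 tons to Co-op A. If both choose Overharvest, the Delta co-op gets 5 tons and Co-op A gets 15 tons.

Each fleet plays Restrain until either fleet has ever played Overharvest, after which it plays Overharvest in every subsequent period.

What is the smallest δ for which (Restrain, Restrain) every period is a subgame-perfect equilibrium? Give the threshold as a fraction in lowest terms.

14/23

the Delta co-op: cooperation gives 23 each period; deviation gives 51 once then 5 forever.
  23/(1−δ) ≥ 51 + 5δ/(1−δ) ⇒ δ ≥ 28/46 = 14/23.
Co-op A: cooperation gives 36 each period; deviation gives 41 once then 15 forever.
  δ ≥ 5/26.
Both must hold, so the binding constraint is the Delta co-op's: δ ≥ 14/23.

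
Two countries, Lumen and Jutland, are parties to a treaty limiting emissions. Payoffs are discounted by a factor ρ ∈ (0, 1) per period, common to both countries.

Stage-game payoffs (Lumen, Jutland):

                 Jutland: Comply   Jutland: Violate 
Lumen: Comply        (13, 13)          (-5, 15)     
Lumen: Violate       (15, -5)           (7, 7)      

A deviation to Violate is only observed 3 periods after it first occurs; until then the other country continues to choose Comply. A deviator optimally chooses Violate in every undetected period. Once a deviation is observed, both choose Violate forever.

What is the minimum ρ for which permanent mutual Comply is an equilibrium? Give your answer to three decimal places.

The best deviation is to choose Violate for all 3 undetected periods, earning 15 each, then 7 forever once detected.
Deviation value: 15(1−ρ^3)/(1−ρ) + 7ρ^3/(1−ρ); cooperation value: 13/(1−ρ).
IC: 13 ≥ 15(1−ρ^3) + 7ρ^3 = 15 − 8ρ^3.
So ρ^3 ≥ 2/8 = 1/4, giving ρ ≥ (1/4)^(1/3) ≈ 0.630.

0.630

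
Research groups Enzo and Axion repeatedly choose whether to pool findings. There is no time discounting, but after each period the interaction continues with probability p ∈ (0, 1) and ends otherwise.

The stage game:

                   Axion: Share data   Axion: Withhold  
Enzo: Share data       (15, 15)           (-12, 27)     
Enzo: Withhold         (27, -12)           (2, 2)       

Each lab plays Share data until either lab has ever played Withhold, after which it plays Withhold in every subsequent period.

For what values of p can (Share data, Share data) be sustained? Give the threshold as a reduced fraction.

Expected cooperation value is 15 + p·15 + p²·15 + … = 15/(1−p); deviation gives 27 + p·2/(1−p).
15 ≥ 27(1−p) + 2p ⇒ 25p ≥ 12 ⇒ p ≥ 12/25.

12/25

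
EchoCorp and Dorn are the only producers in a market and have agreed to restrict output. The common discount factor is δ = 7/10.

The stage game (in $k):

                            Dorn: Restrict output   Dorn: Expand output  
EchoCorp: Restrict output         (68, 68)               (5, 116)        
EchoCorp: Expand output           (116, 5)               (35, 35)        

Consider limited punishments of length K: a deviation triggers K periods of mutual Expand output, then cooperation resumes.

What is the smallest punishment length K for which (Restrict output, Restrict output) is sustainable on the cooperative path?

3

Need Σ_{k=1}^{K} δ^k ≥ (116−68)/(68−35) = 1.4545 at δ = 7/10.
At K = 2 the sum is 1.1900 < 1.4545; at K = 3 it is 1.5330 ≥ 1.4545.
So the minimum punishment length is K = 3.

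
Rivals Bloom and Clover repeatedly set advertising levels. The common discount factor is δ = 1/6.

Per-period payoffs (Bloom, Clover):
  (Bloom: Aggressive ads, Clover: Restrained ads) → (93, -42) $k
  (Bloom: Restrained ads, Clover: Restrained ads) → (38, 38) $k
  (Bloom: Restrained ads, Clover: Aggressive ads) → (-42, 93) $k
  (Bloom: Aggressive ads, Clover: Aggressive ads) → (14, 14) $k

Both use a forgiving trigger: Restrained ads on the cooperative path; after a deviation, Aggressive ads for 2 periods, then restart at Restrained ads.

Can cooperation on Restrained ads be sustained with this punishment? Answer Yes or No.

A one-shot deviation gives 93 now, then 14 for 2 periods, then back to 38.
Gain from deviating: (93−38) today; loss: (38−14) in each of the next 2 periods.
No-deviation condition: (38−14)(δ+…+δ^2) ≥ 93−38, i.e. δ+…+δ^2 ≥ 55/24.
At δ = 1/6: δ+…+δ^2 = 0.1944 < 2.2917.
So cooperation is not sustainable.

No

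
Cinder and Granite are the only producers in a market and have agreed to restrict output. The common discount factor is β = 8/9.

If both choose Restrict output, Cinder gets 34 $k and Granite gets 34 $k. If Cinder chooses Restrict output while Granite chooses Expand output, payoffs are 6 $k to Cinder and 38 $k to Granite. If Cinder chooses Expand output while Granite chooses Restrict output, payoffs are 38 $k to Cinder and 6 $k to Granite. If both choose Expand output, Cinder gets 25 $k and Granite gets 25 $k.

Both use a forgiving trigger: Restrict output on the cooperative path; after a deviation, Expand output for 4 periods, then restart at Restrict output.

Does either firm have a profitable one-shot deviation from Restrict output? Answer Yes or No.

IC: β+…+β^4 ≥ (38−34)/(34−25) = 4/9.
At β = 8/9: partial sum = 3.0056 ≥ 0.4444. Cooperation sustainable.

No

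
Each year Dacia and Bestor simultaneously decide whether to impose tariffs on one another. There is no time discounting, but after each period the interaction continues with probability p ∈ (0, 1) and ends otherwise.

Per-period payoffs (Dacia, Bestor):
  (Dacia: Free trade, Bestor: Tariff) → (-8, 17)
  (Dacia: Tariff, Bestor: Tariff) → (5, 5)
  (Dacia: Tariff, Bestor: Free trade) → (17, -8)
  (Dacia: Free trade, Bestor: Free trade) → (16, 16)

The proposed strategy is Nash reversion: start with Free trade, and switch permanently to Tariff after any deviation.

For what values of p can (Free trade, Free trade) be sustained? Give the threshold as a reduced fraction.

Expected cooperation value is 16 + p·16 + p²·16 + … = 16/(1−p); deviation gives 17 + p·5/(1−p).
16 ≥ 17(1−p) + 5p ⇒ 12p ≥ 1 ⇒ p ≥ 1/12.

1/12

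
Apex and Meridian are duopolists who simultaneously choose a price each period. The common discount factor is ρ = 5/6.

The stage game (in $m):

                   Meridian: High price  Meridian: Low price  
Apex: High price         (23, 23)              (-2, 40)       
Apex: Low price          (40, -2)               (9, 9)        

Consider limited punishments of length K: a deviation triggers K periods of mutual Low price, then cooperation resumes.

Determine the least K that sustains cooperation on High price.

Need Σ_{k=1}^{K} ρ^k ≥ (40−23)/(23−9) = 1.2143 at ρ = 5/6.
At K = 1 the sum is 0.8333 < 1.2143; at K = 2 it is 1.5278 ≥ 1.2143.
So the minimum punishment length is K = 2.

2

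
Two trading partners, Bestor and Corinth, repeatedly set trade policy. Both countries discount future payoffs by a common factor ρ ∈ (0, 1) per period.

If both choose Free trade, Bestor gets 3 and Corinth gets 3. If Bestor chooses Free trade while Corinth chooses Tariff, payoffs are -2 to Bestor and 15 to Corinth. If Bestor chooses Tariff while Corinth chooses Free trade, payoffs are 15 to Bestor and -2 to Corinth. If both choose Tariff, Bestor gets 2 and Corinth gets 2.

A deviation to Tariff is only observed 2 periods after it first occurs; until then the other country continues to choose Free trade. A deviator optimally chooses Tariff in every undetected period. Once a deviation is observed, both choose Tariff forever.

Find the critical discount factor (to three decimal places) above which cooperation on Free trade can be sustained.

The best deviation is to choose Tariff for all 2 undetected periods, earning 15 each, then 2 forever once detected.
Deviation value: 15(1−ρ^2)/(1−ρ) + 2ρ^2/(1−ρ); cooperation value: 3/(1−ρ).
IC: 3 ≥ 15(1−ρ^2) + 2ρ^2 = 15 − 13ρ^2.
So ρ^2 ≥ 12/13, giving ρ ≥ (12/13)^(1/2) ≈ 0.961.

0.961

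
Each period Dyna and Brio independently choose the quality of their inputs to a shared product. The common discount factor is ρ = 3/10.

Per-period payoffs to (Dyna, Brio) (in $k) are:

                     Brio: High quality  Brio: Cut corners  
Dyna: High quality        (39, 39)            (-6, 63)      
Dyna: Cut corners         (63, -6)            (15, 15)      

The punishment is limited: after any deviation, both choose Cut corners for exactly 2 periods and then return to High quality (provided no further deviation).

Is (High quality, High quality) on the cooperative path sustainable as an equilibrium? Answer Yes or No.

IC: ρ+…+ρ^2 ≥ (63−39)/(39−15) = 1.
At ρ = 3/10: partial sum = 0.3900 < 1.0000. Cooperation not sustainable.

No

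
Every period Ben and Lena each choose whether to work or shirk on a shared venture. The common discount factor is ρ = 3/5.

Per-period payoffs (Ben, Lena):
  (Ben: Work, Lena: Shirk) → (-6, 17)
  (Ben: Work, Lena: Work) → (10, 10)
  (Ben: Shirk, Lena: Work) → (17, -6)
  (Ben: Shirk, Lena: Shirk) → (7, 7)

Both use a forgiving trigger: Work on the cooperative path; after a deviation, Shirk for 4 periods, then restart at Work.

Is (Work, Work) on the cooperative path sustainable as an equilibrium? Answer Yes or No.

IC: ρ+…+ρ^4 ≥ (17−10)/(10−7) = 7/3.
At ρ = 3/5: partial sum = 1.3056 < 2.3333. Cooperation not sustainable.

No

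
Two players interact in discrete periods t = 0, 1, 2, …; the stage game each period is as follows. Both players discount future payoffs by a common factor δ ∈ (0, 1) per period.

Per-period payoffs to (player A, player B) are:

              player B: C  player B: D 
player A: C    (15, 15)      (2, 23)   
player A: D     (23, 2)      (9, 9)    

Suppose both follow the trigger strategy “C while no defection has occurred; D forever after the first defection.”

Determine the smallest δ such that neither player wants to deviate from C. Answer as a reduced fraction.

4/7

One-period gain from deviating is 23 − 15 = 8. The loss is 15 − 9 = 6 in every subsequent period, with present value 6·δ/(1−δ).
Deviation is unprofitable when 6·δ/(1−δ) ≥ 8, i.e. δ/(1−δ) ≥ 4/3.
Equivalently δ ≥ 8/(8+6) = 4/7.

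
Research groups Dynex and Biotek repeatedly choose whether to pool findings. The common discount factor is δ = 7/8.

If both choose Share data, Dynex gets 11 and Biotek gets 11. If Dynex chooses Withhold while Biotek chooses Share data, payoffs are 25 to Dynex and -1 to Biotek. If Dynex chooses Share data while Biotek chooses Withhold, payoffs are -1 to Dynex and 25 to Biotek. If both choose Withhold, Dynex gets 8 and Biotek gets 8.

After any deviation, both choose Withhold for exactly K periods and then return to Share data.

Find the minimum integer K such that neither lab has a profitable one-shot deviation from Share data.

No profitable deviation requires (11−8)(δ+…+δ^K) ≥ 25−11, i.e. δ+…+δ^K ≥ 14/3 ≈ 4.6667.
With δ = 7/8, the partial sums are K=1: 0.8750, K=2: 1.6406, …, K=7: 4.2511, K=8: 4.5947, K=9: 4.8954.
K = 9 is the first length at which the sum reaches 4.6667.

9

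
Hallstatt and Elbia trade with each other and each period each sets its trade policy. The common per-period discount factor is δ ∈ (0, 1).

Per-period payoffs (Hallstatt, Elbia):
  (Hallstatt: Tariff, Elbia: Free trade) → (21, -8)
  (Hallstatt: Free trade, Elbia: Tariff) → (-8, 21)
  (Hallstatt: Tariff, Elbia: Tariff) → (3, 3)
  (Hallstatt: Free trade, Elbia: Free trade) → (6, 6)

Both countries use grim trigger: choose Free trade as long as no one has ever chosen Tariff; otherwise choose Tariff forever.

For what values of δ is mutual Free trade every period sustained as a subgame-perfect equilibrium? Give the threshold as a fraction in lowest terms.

Cooperation forever yields 6 each period: 6/(1−δ).
Deviating yields 21 once, then 3 forever: 21 + 3δ/(1−δ).
No profitable deviation requires 6/(1−δ) ≥ 21 + 3δ/(1−δ).
Multiplying by (1−δ): 6 ≥ 21(1−δ) + 3δ = 21 − 18δ.
So 18δ ≥ 15, i.e. δ ≥ 15/18 = 5/6.

5/6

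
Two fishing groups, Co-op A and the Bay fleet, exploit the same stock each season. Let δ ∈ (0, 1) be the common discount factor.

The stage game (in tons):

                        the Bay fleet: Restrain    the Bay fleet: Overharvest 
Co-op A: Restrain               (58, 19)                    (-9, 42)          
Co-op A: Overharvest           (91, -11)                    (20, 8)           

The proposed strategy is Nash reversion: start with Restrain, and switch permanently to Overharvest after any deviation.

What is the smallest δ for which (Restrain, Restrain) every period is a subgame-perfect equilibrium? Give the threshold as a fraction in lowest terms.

Co-op A's threshold: (91−58)/(91−20) = 33/71.
the Bay fleet's threshold: (42−19)/(42−8) = 23/34.
33/71 < 23/34, so the Bay fleet binds and δ* = 23/34.

23/34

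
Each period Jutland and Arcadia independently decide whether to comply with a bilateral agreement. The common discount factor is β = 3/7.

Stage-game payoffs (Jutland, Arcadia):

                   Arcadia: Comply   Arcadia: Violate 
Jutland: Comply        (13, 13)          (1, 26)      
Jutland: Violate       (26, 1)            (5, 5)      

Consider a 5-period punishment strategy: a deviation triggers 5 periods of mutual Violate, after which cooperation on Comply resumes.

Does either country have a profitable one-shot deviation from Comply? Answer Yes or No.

Comparing payoff streams over the 6 periods until play realigns: cooperate → 13(1+β+…+β^5); deviate → 26 + 5(β+…+β^5).
Cooperation is sustained iff (13−5)(β+…+β^5) ≥ 26−13.
β+…+β^5 = 3/7·(1−(3/7)^5)/(1−3/7) = 0.7392, and (26−13)/(13−5) = 1.6250.
0.7392 < 1.6250, so cooperation is not sustainable.

Yes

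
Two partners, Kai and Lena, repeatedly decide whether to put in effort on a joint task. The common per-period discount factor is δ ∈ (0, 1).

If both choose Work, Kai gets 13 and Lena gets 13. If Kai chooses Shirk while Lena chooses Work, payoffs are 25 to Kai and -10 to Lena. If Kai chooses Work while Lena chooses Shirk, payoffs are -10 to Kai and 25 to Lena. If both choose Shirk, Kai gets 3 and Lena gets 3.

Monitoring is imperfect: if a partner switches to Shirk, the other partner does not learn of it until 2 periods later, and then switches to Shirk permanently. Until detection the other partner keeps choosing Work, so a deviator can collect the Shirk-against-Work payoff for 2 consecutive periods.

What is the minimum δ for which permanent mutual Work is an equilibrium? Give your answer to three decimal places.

Deviating for the 2 undetected periods gains 25−13 = 12 per period over cooperation, then loses 13−3 = 10 per period forever once punishment starts.
Gain: 12(1 + δ + … + δ^1); loss: 10·δ^2/(1−δ).
No profitable deviation ⇔ 12(1−δ^2) ≤ 10·δ^2, i.e. δ^2 ≥ 12/(12+10) = 6/11.
Hence δ ≥ (6/11)^(1/2) ≈ 0.739.

0.739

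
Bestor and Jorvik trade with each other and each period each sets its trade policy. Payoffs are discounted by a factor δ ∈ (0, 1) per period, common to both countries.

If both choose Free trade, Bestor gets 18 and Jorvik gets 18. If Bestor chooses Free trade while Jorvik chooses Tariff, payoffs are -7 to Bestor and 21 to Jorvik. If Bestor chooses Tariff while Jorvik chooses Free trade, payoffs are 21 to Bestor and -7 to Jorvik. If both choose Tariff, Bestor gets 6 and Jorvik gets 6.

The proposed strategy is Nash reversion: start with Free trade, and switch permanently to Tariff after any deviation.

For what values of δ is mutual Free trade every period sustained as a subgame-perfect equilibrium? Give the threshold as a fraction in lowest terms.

1/5

Under grim trigger the critical discount factor is (T−C)/(T−P) with T = 21, C = 18, P = 6.
δ* = (21−18)/(21−6) = 3/15 = 1/5.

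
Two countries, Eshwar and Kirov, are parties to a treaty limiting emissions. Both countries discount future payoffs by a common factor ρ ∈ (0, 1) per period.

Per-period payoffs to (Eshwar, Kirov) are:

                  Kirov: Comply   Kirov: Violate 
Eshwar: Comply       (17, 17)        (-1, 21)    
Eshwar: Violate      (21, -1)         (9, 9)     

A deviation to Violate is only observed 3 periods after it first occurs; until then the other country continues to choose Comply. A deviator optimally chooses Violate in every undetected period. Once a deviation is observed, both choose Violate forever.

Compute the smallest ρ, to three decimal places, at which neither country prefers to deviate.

Deviating for the 3 undetected periods gains 21−17 = 4 per period over cooperation, then loses 17−9 = 8 per period forever once punishment starts.
Gain: 4(1 + ρ + … + ρ^2); loss: 8·ρ^3/(1−ρ).
No profitable deviation ⇔ 4(1−ρ^3) ≤ 8·ρ^3, i.e. ρ^3 ≥ 4/(4+8) = 1/3.
Hence ρ ≥ (1/3)^(1/3) ≈ 0.693.

0.693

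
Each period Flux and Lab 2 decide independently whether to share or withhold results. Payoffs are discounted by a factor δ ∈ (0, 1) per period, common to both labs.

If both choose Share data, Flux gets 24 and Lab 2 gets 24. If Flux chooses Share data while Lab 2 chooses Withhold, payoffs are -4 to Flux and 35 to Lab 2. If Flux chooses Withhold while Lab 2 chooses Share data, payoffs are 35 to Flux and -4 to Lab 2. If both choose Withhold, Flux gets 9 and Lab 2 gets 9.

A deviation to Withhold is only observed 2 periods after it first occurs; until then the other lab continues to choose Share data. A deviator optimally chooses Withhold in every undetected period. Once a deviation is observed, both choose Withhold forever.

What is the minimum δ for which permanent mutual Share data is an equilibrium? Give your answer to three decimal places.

0.650

The best deviation is to choose Withhold for all 2 undetected periods, earning 35 each, then 9 forever once detected.
Deviation value: 35(1−δ^2)/(1−δ) + 9δ^2/(1−δ); cooperation value: 24/(1−δ).
IC: 24 ≥ 35(1−δ^2) + 9δ^2 = 35 − 26δ^2.
So δ^2 ≥ 11/26, giving δ ≥ (11/26)^(1/2) ≈ 0.650.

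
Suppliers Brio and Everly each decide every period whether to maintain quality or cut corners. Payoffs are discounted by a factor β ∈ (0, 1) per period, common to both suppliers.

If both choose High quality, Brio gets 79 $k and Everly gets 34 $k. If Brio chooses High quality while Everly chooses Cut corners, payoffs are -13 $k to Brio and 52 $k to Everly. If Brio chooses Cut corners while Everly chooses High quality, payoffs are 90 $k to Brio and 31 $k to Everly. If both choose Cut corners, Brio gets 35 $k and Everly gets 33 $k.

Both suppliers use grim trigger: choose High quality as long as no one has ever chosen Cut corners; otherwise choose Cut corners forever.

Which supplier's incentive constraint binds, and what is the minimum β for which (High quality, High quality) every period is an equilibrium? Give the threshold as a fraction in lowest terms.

Everly; β ≥ 18/19

Brio: cooperation gives 79 each period; deviation gives 90 once then 35 forever.
  79/(1−β) ≥ 90 + 35β/(1−β) ⇒ β ≥ 11/55 = 1/5.
Everly: cooperation gives 34 each period; deviation gives 52 once then 33 forever.
  β ≥ 18/19.
Both must hold, so the binding constraint is Everly's: β ≥ 18/19.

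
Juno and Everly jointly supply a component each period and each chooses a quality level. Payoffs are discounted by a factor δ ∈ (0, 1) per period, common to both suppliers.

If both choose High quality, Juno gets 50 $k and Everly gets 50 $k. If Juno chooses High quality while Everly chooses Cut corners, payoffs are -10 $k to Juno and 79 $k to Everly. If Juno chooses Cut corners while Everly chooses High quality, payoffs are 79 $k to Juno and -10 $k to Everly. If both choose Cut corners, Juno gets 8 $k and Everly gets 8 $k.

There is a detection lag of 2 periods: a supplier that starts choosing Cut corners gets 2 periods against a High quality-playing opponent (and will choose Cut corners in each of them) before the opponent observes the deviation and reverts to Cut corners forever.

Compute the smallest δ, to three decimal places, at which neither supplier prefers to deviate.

0.639

A deviator earns 79 for 2 periods, then 8 forever; cooperating earns 50 forever. Multiplying the IC by (1−δ):
50 ≥ 79(1−δ^2) + 8δ^2, so 71·δ^2 ≥ 29 and δ^2 ≥ 29/71.
δ ≥ (29/71)^(1/2) ≈ 0.639.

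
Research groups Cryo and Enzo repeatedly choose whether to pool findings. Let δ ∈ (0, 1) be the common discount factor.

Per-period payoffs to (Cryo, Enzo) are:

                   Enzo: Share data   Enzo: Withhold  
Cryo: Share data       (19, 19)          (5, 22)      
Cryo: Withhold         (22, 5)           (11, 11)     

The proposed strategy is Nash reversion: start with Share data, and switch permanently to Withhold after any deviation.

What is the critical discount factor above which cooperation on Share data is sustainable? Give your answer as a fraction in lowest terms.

3/11

One-period gain from deviating is 22 − 19 = 3. The loss is 19 − 11 = 8 in every subsequent period, with present value 8·δ/(1−δ).
Deviation is unprofitable when 8·δ/(1−δ) ≥ 3, i.e. δ/(1−δ) ≥ 3/8.
Equivalently δ ≥ 3/(3+8) = 3/11.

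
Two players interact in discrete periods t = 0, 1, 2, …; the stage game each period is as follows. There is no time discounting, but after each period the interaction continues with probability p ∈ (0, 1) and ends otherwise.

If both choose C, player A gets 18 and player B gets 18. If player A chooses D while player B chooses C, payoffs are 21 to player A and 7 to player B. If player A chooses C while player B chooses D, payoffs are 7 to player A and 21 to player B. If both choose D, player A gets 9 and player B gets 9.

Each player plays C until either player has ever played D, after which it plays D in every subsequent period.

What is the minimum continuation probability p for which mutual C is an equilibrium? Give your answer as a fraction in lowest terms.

With no time discounting, the continuation probability p plays the role of the discount factor.
Grim-trigger IC: 18/(1−p) ≥ 21 + 9p/(1−p) ⇒ p ≥ (21−18)/(21−9) = 1/4.

1/4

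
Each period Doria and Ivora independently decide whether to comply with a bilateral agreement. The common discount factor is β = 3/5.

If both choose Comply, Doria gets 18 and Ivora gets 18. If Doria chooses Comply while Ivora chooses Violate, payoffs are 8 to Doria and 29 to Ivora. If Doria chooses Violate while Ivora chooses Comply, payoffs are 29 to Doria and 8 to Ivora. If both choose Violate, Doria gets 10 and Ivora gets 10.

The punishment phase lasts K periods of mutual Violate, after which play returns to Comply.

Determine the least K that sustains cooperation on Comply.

5

No profitable deviation requires (18−10)(β+…+β^K) ≥ 29−18, i.e. β+…+β^K ≥ 11/8 ≈ 1.3750.
With β = 3/5, the partial sums are K=1: 0.6000, K=2: 0.9600, K=3: 1.1760, K=4: 1.3056, K=5: 1.3834.
K = 5 is the first length at which the sum reaches 1.3750.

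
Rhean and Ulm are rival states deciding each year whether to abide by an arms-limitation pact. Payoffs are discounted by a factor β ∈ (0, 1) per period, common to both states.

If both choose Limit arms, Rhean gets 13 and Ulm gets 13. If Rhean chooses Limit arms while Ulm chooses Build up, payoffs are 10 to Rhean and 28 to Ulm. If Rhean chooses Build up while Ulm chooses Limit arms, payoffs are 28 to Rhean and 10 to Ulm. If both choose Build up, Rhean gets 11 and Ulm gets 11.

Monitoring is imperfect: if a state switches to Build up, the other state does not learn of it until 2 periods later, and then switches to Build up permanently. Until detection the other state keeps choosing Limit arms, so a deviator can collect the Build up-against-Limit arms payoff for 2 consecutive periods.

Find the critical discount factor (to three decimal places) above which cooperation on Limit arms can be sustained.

The best deviation is to choose Build up for all 2 undetected periods, earning 28 each, then 11 forever once detected.
Deviation value: 28(1−β^2)/(1−β) + 11β^2/(1−β); cooperation value: 13/(1−β).
IC: 13 ≥ 28(1−β^2) + 11β^2 = 28 − 17β^2.
So β^2 ≥ 15/17, giving β ≥ (15/17)^(1/2) ≈ 0.939.

0.939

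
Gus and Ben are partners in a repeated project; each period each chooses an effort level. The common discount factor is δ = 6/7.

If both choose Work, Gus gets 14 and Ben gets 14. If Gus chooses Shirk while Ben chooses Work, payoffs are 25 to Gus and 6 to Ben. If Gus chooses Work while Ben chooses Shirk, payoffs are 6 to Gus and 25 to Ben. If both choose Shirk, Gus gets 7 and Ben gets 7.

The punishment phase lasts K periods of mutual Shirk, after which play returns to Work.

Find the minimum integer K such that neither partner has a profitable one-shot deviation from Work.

2

No profitable deviation requires (14−7)(δ+…+δ^K) ≥ 25−14, i.e. δ+…+δ^K ≥ 11/7 ≈ 1.5714.
With δ = 6/7, the partial sums are K=1: 0.8571, K=2: 1.5918.
K = 2 is the first length at which the sum reaches 1.5714.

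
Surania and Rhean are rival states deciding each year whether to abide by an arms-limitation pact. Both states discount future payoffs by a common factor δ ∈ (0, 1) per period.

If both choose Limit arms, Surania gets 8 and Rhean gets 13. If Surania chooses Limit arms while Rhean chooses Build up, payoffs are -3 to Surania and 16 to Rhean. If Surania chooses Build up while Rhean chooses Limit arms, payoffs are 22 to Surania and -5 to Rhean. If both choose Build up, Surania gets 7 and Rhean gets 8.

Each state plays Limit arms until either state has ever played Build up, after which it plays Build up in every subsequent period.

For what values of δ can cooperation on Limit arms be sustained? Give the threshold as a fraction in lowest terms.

14/15

For Surania: deviation gain 22−8 = 14, per-period punishment loss 8−7 = 1. IC gives δ ≥ 14/15.
For Rhean: gain 3, loss 5 per period, so δ ≥ 3/8.
The tighter constraint is Surania's, so cooperation needs δ ≥ 14/15.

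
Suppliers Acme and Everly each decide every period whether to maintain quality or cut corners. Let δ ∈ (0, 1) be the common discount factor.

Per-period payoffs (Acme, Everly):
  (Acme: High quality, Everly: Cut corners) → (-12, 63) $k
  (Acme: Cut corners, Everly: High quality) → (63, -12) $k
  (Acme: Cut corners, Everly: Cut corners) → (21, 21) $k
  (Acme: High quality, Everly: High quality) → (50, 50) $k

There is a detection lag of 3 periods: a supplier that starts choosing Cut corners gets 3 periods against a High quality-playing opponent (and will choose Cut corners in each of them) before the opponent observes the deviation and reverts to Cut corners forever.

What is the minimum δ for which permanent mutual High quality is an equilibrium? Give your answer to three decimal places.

0.676

The best deviation is to choose Cut corners for all 3 undetected periods, earning 63 each, then 21 forever once detected.
Deviation value: 63(1−δ^3)/(1−δ) + 21δ^3/(1−δ); cooperation value: 50/(1−δ).
IC: 50 ≥ 63(1−δ^3) + 21δ^3 = 63 − 42δ^3.
So δ^3 ≥ 13/42, giving δ ≥ (13/42)^(1/3) ≈ 0.676.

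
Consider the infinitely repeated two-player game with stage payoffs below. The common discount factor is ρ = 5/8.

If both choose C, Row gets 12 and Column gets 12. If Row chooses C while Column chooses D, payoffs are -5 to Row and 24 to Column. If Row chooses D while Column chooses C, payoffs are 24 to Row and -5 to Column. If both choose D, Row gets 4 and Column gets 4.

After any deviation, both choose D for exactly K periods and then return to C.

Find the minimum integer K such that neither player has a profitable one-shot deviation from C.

IC: ρ(1−ρ^K)/(1−ρ) ≥ (24−12)/(12−4) = 3/2.
With ρ = 5/8: need 1 − ρ^K ≥ 3/2·(1−5/8)/(5/8), i.e. ρ^K ≤ 0.1000.
Since (5/8)^4 = 0.1526 and (5/8)^5 = 0.0954, the smallest such K is 5.

5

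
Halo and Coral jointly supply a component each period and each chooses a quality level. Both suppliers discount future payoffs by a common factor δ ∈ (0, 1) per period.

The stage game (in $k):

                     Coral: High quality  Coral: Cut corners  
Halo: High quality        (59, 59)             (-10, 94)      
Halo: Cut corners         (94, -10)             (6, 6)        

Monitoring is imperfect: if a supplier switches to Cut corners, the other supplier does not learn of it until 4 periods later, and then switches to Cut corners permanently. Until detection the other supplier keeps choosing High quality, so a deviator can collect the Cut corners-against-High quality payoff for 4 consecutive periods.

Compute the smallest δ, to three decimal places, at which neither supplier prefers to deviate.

0.794

The best deviation is to choose Cut corners for all 4 undetected periods, earning 94 each, then 6 forever once detected.
Deviation value: 94(1−δ^4)/(1−δ) + 6δ^4/(1−δ); cooperation value: 59/(1−δ).
IC: 59 ≥ 94(1−δ^4) + 6δ^4 = 94 − 88δ^4.
So δ^4 ≥ 35/88, giving δ ≥ (35/88)^(1/4) ≈ 0.794.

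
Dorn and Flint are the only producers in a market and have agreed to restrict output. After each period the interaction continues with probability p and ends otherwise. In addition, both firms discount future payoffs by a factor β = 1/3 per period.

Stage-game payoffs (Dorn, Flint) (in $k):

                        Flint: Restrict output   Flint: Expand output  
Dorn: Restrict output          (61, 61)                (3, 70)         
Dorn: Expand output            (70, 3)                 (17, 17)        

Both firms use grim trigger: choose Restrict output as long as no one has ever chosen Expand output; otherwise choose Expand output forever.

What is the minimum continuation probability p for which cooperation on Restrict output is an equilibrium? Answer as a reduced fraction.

27/53

Expected continuation weight on next period's payoff is β·p = 1/3·p, which plays the role of the discount factor.
Cooperation requires 1/3·p ≥ (70−61)/(70−17) = 9/53, hence p ≥ 27/53.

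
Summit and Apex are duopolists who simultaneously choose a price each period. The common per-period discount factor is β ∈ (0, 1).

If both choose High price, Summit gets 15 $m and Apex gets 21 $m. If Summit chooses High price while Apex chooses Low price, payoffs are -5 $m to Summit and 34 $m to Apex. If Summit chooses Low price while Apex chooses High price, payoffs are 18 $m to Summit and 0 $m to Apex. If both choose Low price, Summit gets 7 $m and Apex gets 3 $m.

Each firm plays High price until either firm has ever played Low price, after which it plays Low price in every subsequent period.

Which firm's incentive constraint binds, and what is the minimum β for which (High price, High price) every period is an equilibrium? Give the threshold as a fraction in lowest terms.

Apex; β ≥ 13/31

For Summit: deviation gain 18−15 = 3, per-period punishment loss 15−7 = 8. IC gives β ≥ 3/11.
For Apex: gain 13, loss 18 per period, so β ≥ 13/31.
The tighter constraint is Apex's, so cooperation needs β ≥ 13/31.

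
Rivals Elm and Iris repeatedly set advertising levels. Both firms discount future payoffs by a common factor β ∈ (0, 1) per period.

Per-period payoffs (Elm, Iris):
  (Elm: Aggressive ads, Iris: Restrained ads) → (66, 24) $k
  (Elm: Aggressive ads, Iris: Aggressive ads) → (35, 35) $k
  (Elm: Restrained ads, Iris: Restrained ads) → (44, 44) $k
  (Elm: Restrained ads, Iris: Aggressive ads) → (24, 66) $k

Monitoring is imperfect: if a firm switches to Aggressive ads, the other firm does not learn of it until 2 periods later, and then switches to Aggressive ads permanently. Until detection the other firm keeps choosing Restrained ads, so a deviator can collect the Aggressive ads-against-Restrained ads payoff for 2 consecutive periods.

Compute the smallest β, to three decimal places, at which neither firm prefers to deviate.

Deviating for the 2 undetected periods gains 66−44 = 22 per period over cooperation, then loses 44−35 = 9 per period forever once punishment starts.
Gain: 22(1 + β + … + β^1); loss: 9·β^2/(1−β).
No profitable deviation ⇔ 22(1−β^2) ≤ 9·β^2, i.e. β^2 ≥ 22/(22+9) = 22/31.
Hence β ≥ (22/31)^(1/2) ≈ 0.842.

0.842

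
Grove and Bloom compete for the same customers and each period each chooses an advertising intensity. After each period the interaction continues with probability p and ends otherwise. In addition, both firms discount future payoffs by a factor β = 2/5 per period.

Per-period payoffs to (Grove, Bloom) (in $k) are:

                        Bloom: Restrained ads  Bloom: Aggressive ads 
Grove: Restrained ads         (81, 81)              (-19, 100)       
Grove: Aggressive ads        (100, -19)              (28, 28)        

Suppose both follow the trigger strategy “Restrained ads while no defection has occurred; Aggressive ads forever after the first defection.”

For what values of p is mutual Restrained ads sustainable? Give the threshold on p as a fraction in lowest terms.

With continuation probability p and discount β, the effective per-period discount factor is βp.
Grim-trigger IC: βp ≥ (100−81)/(100−28) = 19/72.
So p ≥ (19/72)/(2/5) = 95/144.

95/144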